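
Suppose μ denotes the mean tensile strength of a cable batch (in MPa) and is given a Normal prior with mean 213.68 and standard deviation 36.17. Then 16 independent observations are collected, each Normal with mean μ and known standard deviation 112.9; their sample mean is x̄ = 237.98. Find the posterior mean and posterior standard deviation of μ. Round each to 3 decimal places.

Prior precision 1/τ₀² = 1/36.17² = 0.00076437; data precision n/σ² = 16/112.9² = 0.00125526.
Posterior precision = 0.00076437 + 0.00125526 = 0.00201962, giving posterior SD = 1/√0.00201962 = 22.252.
Posterior mean = (0.00076437·213.68 + 0.00125526·237.98) / 0.00201962 = 228.783.

Posterior mean ≈ 228.783; posterior SD ≈ 22.252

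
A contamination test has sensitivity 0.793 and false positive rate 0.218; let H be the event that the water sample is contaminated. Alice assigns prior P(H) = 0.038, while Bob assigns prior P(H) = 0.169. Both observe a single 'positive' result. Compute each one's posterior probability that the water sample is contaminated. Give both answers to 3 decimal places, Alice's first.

Alice: 0.126; Bob: 0.425

The likelihood ratio for a 'positive' result is 0.793/0.218 = 3.6376.
Alice: prior odds 0.038/0.962 = 0.039501; posterior odds 0.14369; posterior probability 0.126.
Bob: prior odds 0.169/0.831 = 0.20337; posterior odds 0.73978; posterior probability 0.425.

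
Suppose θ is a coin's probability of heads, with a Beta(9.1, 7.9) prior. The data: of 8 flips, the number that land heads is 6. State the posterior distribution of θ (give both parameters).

The binomial likelihood is conjugate to the Beta prior: with 6 successes and 2 failures, the posterior is Beta(9.1+6, 7.9+2) = Beta(15.1, 9.9).

Posterior: Beta(15.1, 9.9)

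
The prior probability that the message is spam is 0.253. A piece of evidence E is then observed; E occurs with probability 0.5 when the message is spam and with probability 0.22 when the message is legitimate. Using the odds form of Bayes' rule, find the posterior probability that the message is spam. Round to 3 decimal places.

Prior odds = 0.253/(1−0.253) = 0.33869.
Likelihood ratio for E = 0.5/0.22 = 2.2727.
Posterior odds = prior odds × LR = 0.76975.
Posterior probability = odds/(1+odds) = 0.76975/1.7697 = 0.435.

Posterior probability ≈ 0.435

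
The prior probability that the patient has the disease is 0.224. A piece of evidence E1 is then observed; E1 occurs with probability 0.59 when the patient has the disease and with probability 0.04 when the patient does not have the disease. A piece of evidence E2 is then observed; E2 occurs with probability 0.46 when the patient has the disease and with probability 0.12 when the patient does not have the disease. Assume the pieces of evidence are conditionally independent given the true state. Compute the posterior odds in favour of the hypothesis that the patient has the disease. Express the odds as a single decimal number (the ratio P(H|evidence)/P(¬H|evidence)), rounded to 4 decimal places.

Prior odds = 0.224/(1−0.224) = 0.28866.
Likelihood ratio for E1 = 0.59/0.04 = 14.750.
Likelihood ratio for E2 = 0.46/0.12 = 3.8333.
Posterior odds = prior odds × LR₁ × LR₂ = 16.321.

Posterior odds ≈ 16.3213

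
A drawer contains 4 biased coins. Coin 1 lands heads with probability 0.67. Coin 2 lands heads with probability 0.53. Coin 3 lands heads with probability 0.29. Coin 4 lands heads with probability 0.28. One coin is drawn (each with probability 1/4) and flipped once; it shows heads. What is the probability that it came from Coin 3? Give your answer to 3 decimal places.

Tabulate prior·likelihood by source: [1] prior 0.25, lik 0.67, product 0.1675; [2] prior 0.25, lik 0.53, product 0.1325; [3] prior 0.25, lik 0.29, product 0.07250; [4] prior 0.25, lik 0.28, product 0.07000.
Normalizing constant = 0.44250; the posterior for Coin 3 is its product over the sum, 0.07250/0.44250 = 0.164.

Posterior probability ≈ 0.164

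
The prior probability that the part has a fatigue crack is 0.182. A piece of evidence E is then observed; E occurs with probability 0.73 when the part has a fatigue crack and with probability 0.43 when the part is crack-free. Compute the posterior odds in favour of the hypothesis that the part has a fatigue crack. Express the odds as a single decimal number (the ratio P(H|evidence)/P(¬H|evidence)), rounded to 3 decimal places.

Posterior odds ≈ 0.378

Prior odds = 0.182/(1−0.182) = 0.22249. In log-odds, ln(0.22249) = -1.5029.
Add log likelihood ratio: ln(1.6977) = 0.52926.
Posterior log-odds = -0.97360, so posterior odds = exp(-0.97360) = 0.37772.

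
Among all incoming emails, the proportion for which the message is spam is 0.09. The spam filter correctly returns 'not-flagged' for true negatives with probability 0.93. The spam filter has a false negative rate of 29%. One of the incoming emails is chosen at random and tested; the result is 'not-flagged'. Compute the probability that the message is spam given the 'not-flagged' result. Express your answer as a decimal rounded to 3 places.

P(H | E) ≈ 0.030

Let H be the event that the message is spam. P(H) = 0.09, so P(¬H) = 0.91. With E the 'not-flagged' result, P(E|H) = 0.29 and P(E|¬H) = 0.93.
P(E) = 0.29·0.09 + 0.93·0.91 = 0.026100 + 0.84630 = 0.87240.
By Bayes' theorem, P(H|E) = 0.026100 / 0.87240 = 0.030.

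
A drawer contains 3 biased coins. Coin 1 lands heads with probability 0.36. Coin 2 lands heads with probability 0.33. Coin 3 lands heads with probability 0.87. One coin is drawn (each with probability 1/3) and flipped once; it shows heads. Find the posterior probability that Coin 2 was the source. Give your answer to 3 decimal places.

Posterior probability ≈ 0.212

Tabulate prior·likelihood by source: [1] prior 0.333333, lik 0.36, product 0.1200; [2] prior 0.333333, lik 0.33, product 0.1100; [3] prior 0.333333, lik 0.87, product 0.2900.
Normalizing constant = 0.52000; the posterior for Coin 2 is its product over the sum, 0.1100/0.52000 = 0.212.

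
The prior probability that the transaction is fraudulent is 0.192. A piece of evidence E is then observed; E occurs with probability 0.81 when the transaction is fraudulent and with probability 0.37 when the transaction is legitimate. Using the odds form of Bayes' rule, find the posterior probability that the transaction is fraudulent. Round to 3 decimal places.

Posterior probability ≈ 0.342

Prior odds = 0.192/(1−0.192) = 0.23762.
Likelihood ratio for E = 0.81/0.37 = 2.1892.
Posterior odds = prior odds × LR = 0.52020.
Posterior probability = odds/(1+odds) = 0.52020/1.5202 = 0.342.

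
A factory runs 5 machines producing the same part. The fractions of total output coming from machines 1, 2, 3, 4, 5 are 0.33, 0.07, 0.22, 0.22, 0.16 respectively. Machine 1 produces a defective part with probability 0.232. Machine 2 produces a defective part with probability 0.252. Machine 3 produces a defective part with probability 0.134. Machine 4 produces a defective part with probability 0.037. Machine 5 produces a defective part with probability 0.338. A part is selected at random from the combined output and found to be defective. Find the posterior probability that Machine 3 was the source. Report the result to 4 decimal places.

Posterior probability ≈ 0.1586

Tabulate prior·likelihood by source: [1] prior 0.33, lik 0.232, product 0.07656; [2] prior 0.07, lik 0.252, product 0.01764; [3] prior 0.22, lik 0.134, product 0.02948; [4] prior 0.22, lik 0.037, product 0.008140; [5] prior 0.16, lik 0.338, product 0.05408.
Normalizing constant = 0.18590; the posterior for Machine 3 is its product over the sum, 0.02948/0.18590 = 0.1586.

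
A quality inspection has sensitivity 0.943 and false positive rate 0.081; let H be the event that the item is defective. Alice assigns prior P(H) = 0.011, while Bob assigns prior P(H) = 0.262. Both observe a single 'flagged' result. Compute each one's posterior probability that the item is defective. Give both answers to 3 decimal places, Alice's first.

Alice: 0.115; Bob: 0.805

The likelihood ratio for a 'flagged' result is 0.943/0.081 = 11.642.
Alice: prior odds 0.011/0.989 = 0.011122; posterior odds 0.12949; posterior probability 0.115.
Bob: prior odds 0.262/0.738 = 0.35501; posterior odds 4.1331; posterior probability 0.805.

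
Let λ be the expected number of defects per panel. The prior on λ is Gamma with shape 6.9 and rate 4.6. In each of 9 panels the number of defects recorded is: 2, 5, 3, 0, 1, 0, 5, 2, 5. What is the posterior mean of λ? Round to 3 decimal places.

Total count ∑xᵢ = 23 over n = 9 panels.
Gamma is conjugate to the Poisson likelihood: posterior is Gamma(shape = 6.9+23 = 29.9, rate = 4.6+9 = 13.6).
Posterior mean = shape/rate = 29.9/13.6 = 2.199.

Posterior mean ≈ 2.199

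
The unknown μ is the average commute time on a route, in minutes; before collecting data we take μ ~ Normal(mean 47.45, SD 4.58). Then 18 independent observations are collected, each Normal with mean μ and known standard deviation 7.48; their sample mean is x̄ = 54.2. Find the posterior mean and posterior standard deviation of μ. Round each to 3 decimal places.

Posterior mean ≈ 53.329; posterior SD ≈ 1.645

Prior precision 1/τ₀² = 1/4.58² = 0.0476726; data precision n/σ² = 18/7.48² = 0.321714.
Posterior precision = 0.0476726 + 0.321714 = 0.369386, giving posterior SD = 1/√0.369386 = 1.645.
Posterior mean = (0.0476726·47.45 + 0.321714·54.2) / 0.369386 = 53.329.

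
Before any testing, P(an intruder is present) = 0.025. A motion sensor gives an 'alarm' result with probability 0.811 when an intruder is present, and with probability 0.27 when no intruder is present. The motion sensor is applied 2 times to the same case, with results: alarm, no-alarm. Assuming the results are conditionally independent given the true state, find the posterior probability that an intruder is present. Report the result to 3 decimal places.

Posterior P(H) ≈ 0.020

Let H be the event that an intruder is present; start with P(H) = 0.025. P('alarm'|H) = 0.811, P('alarm'|¬H) = 0.27.
Update on result 1 ('alarm'): P(H) ← 0.811·0.0250 / (0.811·0.0250 + 0.27·0.9750) = 0.020275/0.28352 = 0.0715.
Update on result 2 ('no-alarm'): P(H) ← 0.189·0.0715 / (0.189·0.0715 + 0.73·0.9285) = 0.013515/0.69131 = 0.0196.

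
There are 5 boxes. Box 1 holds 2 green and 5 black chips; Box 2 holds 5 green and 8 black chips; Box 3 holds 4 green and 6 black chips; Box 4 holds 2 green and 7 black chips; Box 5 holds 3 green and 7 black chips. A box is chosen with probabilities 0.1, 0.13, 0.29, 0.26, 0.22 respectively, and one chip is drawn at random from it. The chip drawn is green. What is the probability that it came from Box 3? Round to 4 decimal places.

P(green|Box 1) = 0.2857; P(green|Box 2) = 0.3846; P(green|Box 3) = 0.4; P(green|Box 4) = 0.2222; P(green|Box 5) = 0.3.
Prior × likelihood for each source: 0.1·0.2857=0.02857, 0.13·0.3846=0.05000, 0.29·0.4=0.1160, 0.26·0.2222=0.05778, 0.22·0.3=0.06600. Summing gives P(green) = 0.31835.
P(Box 3 | green) = 0.1160 / 0.31835 = 0.3644.

Posterior probability ≈ 0.3644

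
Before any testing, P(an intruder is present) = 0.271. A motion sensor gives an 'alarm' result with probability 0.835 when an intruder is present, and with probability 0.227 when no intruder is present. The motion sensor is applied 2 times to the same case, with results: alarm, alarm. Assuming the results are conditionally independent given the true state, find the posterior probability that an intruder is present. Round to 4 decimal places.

With H the event that an intruder is present, the joint likelihood of the observed sequence is P(data|H) = 0.835·0.835 = 0.69722 and P(data|¬H) = 0.227·0.227 = 0.051529.
Bayes: P(H|data) = 0.271·0.69722 / (0.271·0.69722 + 0.729·0.051529) = 0.18895/0.22651 = 0.8342.

Posterior P(H) ≈ 0.8342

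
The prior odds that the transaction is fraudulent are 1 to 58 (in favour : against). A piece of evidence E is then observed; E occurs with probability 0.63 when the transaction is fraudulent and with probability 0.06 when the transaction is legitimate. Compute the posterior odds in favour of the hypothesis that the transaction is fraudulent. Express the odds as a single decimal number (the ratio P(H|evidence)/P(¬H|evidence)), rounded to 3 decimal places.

Prior odds = 1/58 = 0.017241. In log-odds, ln(0.017241) = -4.0604.
Add log likelihood ratio: ln(10.500) = 2.3514.
Posterior log-odds = -1.7091, so posterior odds = exp(-1.7091) = 0.18103.

Posterior odds ≈ 0.181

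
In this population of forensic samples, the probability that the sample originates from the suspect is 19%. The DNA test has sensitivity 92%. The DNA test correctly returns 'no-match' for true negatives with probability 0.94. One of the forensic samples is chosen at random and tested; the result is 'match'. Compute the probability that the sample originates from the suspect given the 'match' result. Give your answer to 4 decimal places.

P(H | E) ≈ 0.7825

Write H for 'the sample originates from the suspect'. Prior odds H:¬H = 0.19/0.81 = 0.23457. For the 'match' outcome, the likelihood ratio is 0.92/0.06 = 15.333.
Posterior odds = 0.23457 × 15.333 = 3.5967, so P(H|E) = 3.5967/(1+3.5967) = 0.7825.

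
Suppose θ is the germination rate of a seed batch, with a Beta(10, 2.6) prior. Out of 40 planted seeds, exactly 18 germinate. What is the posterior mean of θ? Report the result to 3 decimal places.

Posterior mean ≈ 0.532

Observing 18 successes and 22 failures updates Beta(10, 2.6) by adding the success and failure counts to the two shape parameters: α = 10+18 = 28, β = 2.6+22 = 24.6.
Posterior mean = α/(α+β) = 28/52.6 = 0.532.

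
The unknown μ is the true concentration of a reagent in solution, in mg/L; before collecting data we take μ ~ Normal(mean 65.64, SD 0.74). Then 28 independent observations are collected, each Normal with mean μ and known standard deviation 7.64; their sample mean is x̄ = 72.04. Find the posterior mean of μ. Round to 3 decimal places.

Prior precision 1/τ₀² = 1/0.74² = 1.82615; data precision n/σ² = 28/7.64² = 0.479702.
Posterior precision = 1.82615 + 0.479702 = 2.30585.
Posterior mean = (1.82615·65.64 + 0.479702·72.04) / 2.30585 = 66.971.

Posterior mean ≈ 66.971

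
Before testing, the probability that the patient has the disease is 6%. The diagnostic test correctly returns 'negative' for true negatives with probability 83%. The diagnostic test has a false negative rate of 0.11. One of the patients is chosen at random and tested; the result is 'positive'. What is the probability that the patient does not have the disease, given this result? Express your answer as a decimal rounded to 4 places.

P(¬H | E) ≈ 0.7495

Let H be the event that the patient has the disease. P(H) = 0.06, so P(¬H) = 0.94. With E the 'positive' result, P(E|H) = 0.89 and P(E|¬H) = 0.17.
P(E) = 0.89·0.06 + 0.17·0.94 = 0.053400 + 0.15980 = 0.21320.
By Bayes' theorem, P(H|E) = 0.053400 / 0.21320 = 0.2505. Hence P(¬H|E) = 1 − 0.2505 = 0.7495.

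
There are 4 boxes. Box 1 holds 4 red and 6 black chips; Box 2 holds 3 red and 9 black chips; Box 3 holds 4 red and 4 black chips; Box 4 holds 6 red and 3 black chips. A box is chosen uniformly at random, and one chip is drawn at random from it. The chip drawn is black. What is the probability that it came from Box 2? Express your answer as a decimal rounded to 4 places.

P(black|Box 1) = 0.6; P(black|Box 2) = 0.75; P(black|Box 3) = 0.5; P(black|Box 4) = 0.3333.
Prior × likelihood for each source: 0.25·0.6=0.1500, 0.25·0.75=0.1875, 0.25·0.5=0.1250, 0.25·0.3333=0.08333. Summing gives P(black) = 0.54583.
P(Box 2 | black) = 0.1875 / 0.54583 = 0.3435.

Posterior probability ≈ 0.3435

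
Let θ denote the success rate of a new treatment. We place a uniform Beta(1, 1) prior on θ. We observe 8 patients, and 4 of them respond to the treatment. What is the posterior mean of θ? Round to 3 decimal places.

The binomial likelihood is conjugate to the Beta prior: with 4 successes and 4 failures, the posterior is Beta(1+4, 1+4) = Beta(5, 5).
E[θ | data] = 5/(5+5) = 0.500.

Posterior mean ≈ 0.500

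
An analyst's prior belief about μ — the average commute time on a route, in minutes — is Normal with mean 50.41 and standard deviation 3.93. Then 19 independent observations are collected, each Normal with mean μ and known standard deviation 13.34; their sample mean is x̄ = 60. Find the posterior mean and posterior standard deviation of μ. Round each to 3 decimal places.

With known σ, the Normal prior is conjugate. Weight on the data is w = (n/σ²)/(n/σ² + 1/τ₀²) = 0.106768/(0.106768+0.0647463) = 0.62250.
Posterior mean = w·x̄ + (1−w)·μ₀ = 0.62250·60 + 0.37750·50.41 = 56.380. Posterior variance = 1/(0.106768+0.0647463) = 5.83041, so SD = 2.415.

Posterior mean ≈ 56.380; posterior SD ≈ 2.415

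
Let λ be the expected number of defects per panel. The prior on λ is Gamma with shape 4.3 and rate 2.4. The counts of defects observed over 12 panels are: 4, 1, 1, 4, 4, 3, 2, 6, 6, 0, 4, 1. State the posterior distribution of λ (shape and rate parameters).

Posterior: Gamma(shape=40.3, rate=14.4)

The Poisson likelihood adds the total count to the shape and the number of exposure periods to the rate. Here ∑xᵢ = 36 and n = 12, so shape 4.3→40.3 and rate 2.4→14.4.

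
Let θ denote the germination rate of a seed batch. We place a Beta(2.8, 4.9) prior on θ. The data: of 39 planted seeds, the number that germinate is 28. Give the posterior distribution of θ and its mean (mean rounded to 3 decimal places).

Observing 28 successes and 11 failures updates Beta(2.8, 4.9) by adding the success and failure counts to the two shape parameters: α = 2.8+28 = 30.8, β = 4.9+11 = 15.9.
Posterior mean = α/(α+β) = 30.8/46.7 = 0.660.

Posterior: Beta(30.8, 15.9); mean ≈ 0.660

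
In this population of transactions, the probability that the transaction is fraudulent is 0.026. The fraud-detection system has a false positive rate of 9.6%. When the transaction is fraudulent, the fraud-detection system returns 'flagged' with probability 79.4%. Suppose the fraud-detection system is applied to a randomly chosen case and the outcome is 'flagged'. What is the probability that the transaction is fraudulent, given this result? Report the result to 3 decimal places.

P(H | E) ≈ 0.181

Write H for 'the transaction is fraudulent'. Prior odds H:¬H = 0.026/0.974 = 0.026694. For the 'flagged' outcome, the likelihood ratio is 0.794/0.096 = 8.2708.
Posterior odds = 0.026694 × 8.2708 = 0.22078, so P(H|E) = 0.22078/(1+0.22078) = 0.181.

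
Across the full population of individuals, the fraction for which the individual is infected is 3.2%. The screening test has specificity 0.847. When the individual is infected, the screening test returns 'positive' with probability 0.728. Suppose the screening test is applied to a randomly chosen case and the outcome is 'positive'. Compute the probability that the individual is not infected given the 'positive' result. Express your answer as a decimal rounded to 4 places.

P(¬H | E) ≈ 0.8641

Let H be the event that the individual is infected. P(H) = 0.032, so P(¬H) = 0.968. With E the 'positive' result, P(E|H) = 0.728 and P(E|¬H) = 0.153.
P(E) = 0.728·0.032 + 0.153·0.968 = 0.023296 + 0.14810 = 0.17140.
By Bayes' theorem, P(H|E) = 0.023296 / 0.17140 = 0.1359. Hence P(¬H|E) = 1 − 0.1359 = 0.8641.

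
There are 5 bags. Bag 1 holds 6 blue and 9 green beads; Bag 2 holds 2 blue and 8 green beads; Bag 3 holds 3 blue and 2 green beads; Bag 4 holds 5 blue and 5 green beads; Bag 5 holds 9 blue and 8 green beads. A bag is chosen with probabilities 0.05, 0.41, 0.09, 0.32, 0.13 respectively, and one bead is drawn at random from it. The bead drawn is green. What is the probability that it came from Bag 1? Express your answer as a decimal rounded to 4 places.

Posterior probability ≈ 0.0488

Tabulate prior·likelihood by source: [1] prior 0.05, lik 0.6, product 0.03000; [2] prior 0.41, lik 0.8, product 0.3280; [3] prior 0.09, lik 0.4, product 0.03600; [4] prior 0.32, lik 0.5, product 0.1600; [5] prior 0.13, lik 0.4706, product 0.06118.
Normalizing constant = 0.61518; the posterior for Bag 1 is its product over the sum, 0.03000/0.61518 = 0.0488.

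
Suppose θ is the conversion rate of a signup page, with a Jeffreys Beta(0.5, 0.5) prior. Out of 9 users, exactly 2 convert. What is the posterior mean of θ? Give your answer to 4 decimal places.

The binomial likelihood is conjugate to the Beta prior: with 2 successes and 7 failures, the posterior is Beta(0.5+2, 0.5+7) = Beta(2.5, 7.5).
E[θ | data] = 2.5/(2.5+7.5) = 0.2500.

Posterior mean ≈ 0.2500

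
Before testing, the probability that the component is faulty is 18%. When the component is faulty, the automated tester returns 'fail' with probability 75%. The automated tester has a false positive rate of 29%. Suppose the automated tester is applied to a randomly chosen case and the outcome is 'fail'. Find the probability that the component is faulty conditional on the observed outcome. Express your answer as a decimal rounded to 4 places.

P(H | E) ≈ 0.3621

Write H for 'the component is faulty'. Prior odds H:¬H = 0.18/0.82 = 0.21951. For the 'fail' outcome, the likelihood ratio is 0.75/0.29 = 2.5862.
Posterior odds = 0.21951 × 2.5862 = 0.56770, so P(H|E) = 0.56770/(1+0.56770) = 0.3621.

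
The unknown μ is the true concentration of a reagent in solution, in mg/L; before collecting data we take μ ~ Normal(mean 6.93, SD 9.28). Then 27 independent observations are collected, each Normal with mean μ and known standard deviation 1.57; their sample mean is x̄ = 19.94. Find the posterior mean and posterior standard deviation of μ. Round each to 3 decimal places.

With known σ, the Normal prior is conjugate. Weight on the data is w = (n/σ²)/(n/σ² + 1/τ₀²) = 10.9538/(10.9538+0.0116119) = 0.99894.
Posterior mean = w·x̄ + (1−w)·μ₀ = 0.99894·19.94 + 0.0010590·6.93 = 19.926. Posterior variance = 1/(10.9538+0.0116119) = 0.0911959, so SD = 0.302.

Posterior mean ≈ 19.926; posterior SD ≈ 0.302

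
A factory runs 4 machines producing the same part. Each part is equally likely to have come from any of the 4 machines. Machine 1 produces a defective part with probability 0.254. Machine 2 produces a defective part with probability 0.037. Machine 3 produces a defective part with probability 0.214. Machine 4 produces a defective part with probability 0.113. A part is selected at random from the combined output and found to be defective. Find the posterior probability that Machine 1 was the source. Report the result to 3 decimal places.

Posterior probability ≈ 0.411

Tabulate prior·likelihood by source: [1] prior 0.25, lik 0.254, product 0.06350; [2] prior 0.25, lik 0.037, product 0.009250; [3] prior 0.25, lik 0.214, product 0.05350; [4] prior 0.25, lik 0.113, product 0.02825.
Normalizing constant = 0.15450; the posterior for Machine 1 is its product over the sum, 0.06350/0.15450 = 0.411.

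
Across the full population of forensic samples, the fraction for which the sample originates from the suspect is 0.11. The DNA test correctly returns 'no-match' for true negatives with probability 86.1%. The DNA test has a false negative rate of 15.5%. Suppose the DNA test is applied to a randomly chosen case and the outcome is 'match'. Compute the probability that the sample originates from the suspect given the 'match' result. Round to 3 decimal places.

Write H for 'the sample originates from the suspect'. Prior odds H:¬H = 0.11/0.89 = 0.12360. For the 'match' outcome, the likelihood ratio is 0.845/0.139 = 6.0791.
Posterior odds = 0.12360 × 6.0791 = 0.75135, so P(H|E) = 0.75135/(1+0.75135) = 0.429.

P(H | E) ≈ 0.429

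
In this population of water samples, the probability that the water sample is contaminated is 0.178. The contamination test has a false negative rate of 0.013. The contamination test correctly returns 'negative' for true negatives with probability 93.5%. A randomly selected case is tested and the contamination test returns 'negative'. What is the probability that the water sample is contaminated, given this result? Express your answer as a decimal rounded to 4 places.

Write H for 'the water sample is contaminated'. Prior odds H:¬H = 0.178/0.822 = 0.21655. For the 'negative' outcome, the likelihood ratio is 0.013/0.935 = 0.013904.
Posterior odds = 0.21655 × 0.013904 = 0.0030108, so P(H|E) = 0.0030108/(1+0.0030108) = 0.0030.

P(H | E) ≈ 0.0030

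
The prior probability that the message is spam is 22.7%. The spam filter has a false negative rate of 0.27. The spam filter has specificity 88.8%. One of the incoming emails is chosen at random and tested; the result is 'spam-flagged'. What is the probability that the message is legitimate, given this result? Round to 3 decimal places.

Write H for 'the message is spam'. Prior odds H:¬H = 0.227/0.773 = 0.29366. For the 'spam-flagged' outcome, the likelihood ratio is 0.73/0.112 = 6.5179.
Posterior odds = 0.29366 × 6.5179 = 1.9140, so P(H|E) = 1.9140/(1+1.9140) = 0.657. Then P(¬H|E) = 1 − 0.657 = 0.343.

P(¬H | E) ≈ 0.343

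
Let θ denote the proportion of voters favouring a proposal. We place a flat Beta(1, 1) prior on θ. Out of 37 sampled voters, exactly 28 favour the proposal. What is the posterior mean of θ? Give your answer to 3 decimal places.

Observing 28 successes and 9 failures updates Beta(1, 1) by adding the success and failure counts to the two shape parameters: α = 1+28 = 29, β = 1+9 = 10.
Posterior mean = α/(α+β) = 29/39 = 0.744.

Posterior mean ≈ 0.744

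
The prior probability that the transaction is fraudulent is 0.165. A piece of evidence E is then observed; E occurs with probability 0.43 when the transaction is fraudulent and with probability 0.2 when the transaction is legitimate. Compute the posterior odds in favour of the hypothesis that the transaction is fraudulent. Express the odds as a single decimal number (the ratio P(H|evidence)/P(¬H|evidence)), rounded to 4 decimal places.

Posterior odds ≈ 0.4249

Prior odds = 0.165/(1−0.165) = 0.19760. In log-odds, ln(0.19760) = -1.6215.
Add log likelihood ratio: ln(2.1500) = 0.76547.
Posterior log-odds = -0.85602, so posterior odds = exp(-0.85602) = 0.42485.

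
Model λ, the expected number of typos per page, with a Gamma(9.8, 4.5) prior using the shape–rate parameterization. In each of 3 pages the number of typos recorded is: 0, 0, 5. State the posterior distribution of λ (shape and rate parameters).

The Poisson likelihood adds the total count to the shape and the number of exposure periods to the rate. Here ∑xᵢ = 5 and n = 3, so shape 9.8→14.8 and rate 4.5→7.5.

Posterior: Gamma(shape=14.8, rate=7.5)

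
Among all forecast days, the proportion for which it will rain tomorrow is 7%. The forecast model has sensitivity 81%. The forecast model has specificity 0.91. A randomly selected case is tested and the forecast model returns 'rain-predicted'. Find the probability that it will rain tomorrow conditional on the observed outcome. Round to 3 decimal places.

P(H | E) ≈ 0.404

Write H for 'it will rain tomorrow'. Prior odds H:¬H = 0.07/0.93 = 0.075269. For the 'rain-predicted' outcome, the likelihood ratio is 0.81/0.09 = 9.0000.
Posterior odds = 0.075269 × 9.0000 = 0.67742, so P(H|E) = 0.67742/(1+0.67742) = 0.404.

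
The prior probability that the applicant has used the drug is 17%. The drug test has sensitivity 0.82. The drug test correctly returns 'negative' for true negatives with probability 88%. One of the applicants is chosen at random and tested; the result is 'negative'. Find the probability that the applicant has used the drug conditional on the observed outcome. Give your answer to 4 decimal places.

P(H | E) ≈ 0.0402

Let H be the event that the applicant has used the drug. P(H) = 0.17, so P(¬H) = 0.83. With E the 'negative' result, P(E|H) = 0.18 and P(E|¬H) = 0.88.
P(E) = 0.18·0.17 + 0.88·0.83 = 0.030600 + 0.73040 = 0.76100.
By Bayes' theorem, P(H|E) = 0.030600 / 0.76100 = 0.0402.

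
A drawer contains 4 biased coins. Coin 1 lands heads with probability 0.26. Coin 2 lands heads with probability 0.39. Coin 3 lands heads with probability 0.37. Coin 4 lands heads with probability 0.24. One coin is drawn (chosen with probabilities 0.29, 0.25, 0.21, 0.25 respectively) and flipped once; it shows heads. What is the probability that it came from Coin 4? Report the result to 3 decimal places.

Tabulate prior·likelihood by source: [1] prior 0.29, lik 0.26, product 0.07540; [2] prior 0.25, lik 0.39, product 0.09750; [3] prior 0.21, lik 0.37, product 0.07770; [4] prior 0.25, lik 0.24, product 0.06000.
Normalizing constant = 0.31060; the posterior for Coin 4 is its product over the sum, 0.06000/0.31060 = 0.193.

Posterior probability ≈ 0.193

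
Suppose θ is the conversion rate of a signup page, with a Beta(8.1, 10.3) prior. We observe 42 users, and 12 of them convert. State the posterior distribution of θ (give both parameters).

Posterior: Beta(20.1, 40.3)

Observing 12 successes and 30 failures updates Beta(8.1, 10.3) by adding the success and failure counts to the two shape parameters: α = 8.1+12 = 20.1, β = 10.3+30 = 40.3.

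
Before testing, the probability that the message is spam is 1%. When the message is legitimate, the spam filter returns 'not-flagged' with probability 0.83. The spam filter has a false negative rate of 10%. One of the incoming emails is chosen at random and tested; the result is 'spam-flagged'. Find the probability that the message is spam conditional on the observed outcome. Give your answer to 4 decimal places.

Write H for 'the message is spam'. Prior odds H:¬H = 0.01/0.99 = 0.010101. For the 'spam-flagged' outcome, the likelihood ratio is 0.9/0.17 = 5.2941.
Posterior odds = 0.010101 × 5.2941 = 0.053476, so P(H|E) = 0.053476/(1+0.053476) = 0.0508.

P(H | E) ≈ 0.0508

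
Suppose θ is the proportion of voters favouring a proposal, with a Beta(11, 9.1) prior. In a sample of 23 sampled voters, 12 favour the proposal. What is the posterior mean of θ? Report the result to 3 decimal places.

Observing 12 successes and 11 failures updates Beta(11, 9.1) by adding the success and failure counts to the two shape parameters: α = 11+12 = 23, β = 9.1+11 = 20.1.
Posterior mean = α/(α+β) = 23/43.1 = 0.534.

Posterior mean ≈ 0.534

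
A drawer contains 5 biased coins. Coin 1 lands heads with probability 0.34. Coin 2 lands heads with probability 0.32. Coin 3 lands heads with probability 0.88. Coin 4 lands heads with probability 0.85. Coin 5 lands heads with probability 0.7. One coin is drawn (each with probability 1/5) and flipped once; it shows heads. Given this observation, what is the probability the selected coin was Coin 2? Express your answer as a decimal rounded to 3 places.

P(heads|C1) = 0.34; P(heads|C2) = 0.32; P(heads|C3) = 0.88; P(heads|C4) = 0.85; P(heads|C5) = 0.7.
Prior × likelihood for each source: 0.2·0.34=0.06800, 0.2·0.32=0.06400, 0.2·0.88=0.1760, 0.2·0.85=0.1700, 0.2·0.7=0.1400. Summing gives P(heads) = 0.61800.
P(Coin 2 | heads) = 0.06400 / 0.61800 = 0.104.

Posterior probability ≈ 0.104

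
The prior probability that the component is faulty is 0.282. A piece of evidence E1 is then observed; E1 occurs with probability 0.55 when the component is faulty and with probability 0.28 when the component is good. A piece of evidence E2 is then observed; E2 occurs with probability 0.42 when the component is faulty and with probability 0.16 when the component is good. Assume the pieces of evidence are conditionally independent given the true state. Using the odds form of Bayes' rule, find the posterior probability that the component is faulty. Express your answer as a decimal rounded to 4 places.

Prior odds = 0.282/(1−0.282) = 0.39276. In log-odds, ln(0.39276) = -0.93456.
Add log likelihood ratios: ln(1.9643) + ln(2.6250) = 1.6402.
Posterior log-odds = 0.70565, so posterior odds = exp(0.70565) = 2.0252. Converting, P(H|E) = 2.0252/3.0252 = 0.6694.

Posterior probability ≈ 0.6694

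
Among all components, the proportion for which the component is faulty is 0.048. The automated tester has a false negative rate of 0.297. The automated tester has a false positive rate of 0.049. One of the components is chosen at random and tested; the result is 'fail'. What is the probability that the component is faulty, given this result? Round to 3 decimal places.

Write H for 'the component is faulty'. Prior odds H:¬H = 0.048/0.952 = 0.050420. For the 'fail' outcome, the likelihood ratio is 0.703/0.049 = 14.347.
Posterior odds = 0.050420 × 14.347 = 0.72338, so P(H|E) = 0.72338/(1+0.72338) = 0.420.

P(H | E) ≈ 0.420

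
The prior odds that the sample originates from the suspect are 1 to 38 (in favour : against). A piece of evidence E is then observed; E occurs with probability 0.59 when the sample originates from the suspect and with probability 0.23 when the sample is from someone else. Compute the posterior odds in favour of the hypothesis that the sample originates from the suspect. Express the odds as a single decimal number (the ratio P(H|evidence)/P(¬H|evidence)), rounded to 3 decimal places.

Prior odds = 1/38 = 0.026316. In log-odds, ln(0.026316) = -3.6376.
Add log likelihood ratio: ln(2.5652) = 0.94204.
Posterior log-odds = -2.6955, so posterior odds = exp(-2.6955) = 0.067506.

Posterior odds ≈ 0.068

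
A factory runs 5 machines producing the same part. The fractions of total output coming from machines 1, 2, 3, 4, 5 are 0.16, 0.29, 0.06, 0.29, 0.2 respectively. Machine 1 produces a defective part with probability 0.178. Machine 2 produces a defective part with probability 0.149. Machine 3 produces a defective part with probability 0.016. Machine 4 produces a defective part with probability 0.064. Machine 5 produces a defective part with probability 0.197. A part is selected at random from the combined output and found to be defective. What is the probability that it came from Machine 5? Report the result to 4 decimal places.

P(defective|M1) = 0.178; P(defective|M2) = 0.149; P(defective|M3) = 0.016; P(defective|M4) = 0.064; P(defective|M5) = 0.197.
Prior × likelihood for each source: 0.16·0.178=0.02848, 0.29·0.149=0.04321, 0.06·0.016=0.0009600, 0.29·0.064=0.01856, 0.2·0.197=0.03940. Summing gives P(defective) = 0.13061.
P(Machine 5 | defective) = 0.03940 / 0.13061 = 0.3017.

Posterior probability ≈ 0.3017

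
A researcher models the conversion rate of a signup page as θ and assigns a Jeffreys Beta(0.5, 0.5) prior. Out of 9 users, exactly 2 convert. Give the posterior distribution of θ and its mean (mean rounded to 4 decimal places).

Observing 2 successes and 7 failures updates Beta(0.5, 0.5) by adding the success and failure counts to the two shape parameters: α = 0.5+2 = 2.5, β = 0.5+7 = 7.5.
E[θ | data] = 2.5/(2.5+7.5) = 0.2500.

Posterior: Beta(2.5, 7.5); mean ≈ 0.2500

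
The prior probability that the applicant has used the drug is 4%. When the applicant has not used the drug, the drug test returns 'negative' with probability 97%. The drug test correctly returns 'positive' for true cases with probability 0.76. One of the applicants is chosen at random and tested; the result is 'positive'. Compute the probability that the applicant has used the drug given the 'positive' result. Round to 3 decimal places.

P(H | E) ≈ 0.514

Let H be the event that the applicant has used the drug. P(H) = 0.04, so P(¬H) = 0.96. With E the 'positive' result, P(E|H) = 0.76 and P(E|¬H) = 0.03.
P(E) = 0.76·0.04 + 0.03·0.96 = 0.030400 + 0.028800 = 0.059200.
By Bayes' theorem, P(H|E) = 0.030400 / 0.059200 = 0.514.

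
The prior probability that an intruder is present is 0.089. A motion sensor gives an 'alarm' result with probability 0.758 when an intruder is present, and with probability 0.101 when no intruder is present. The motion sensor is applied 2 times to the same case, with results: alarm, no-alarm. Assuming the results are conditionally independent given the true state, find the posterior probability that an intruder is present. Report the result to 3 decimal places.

Posterior P(H) ≈ 0.165

With H the event that an intruder is present, the joint likelihood of the observed sequence is P(data|H) = 0.758·0.242 = 0.18344 and P(data|¬H) = 0.101·0.899 = 0.090799.
Bayes: P(H|data) = 0.089·0.18344 / (0.089·0.18344 + 0.911·0.090799) = 0.016326/0.099044 = 0.1648.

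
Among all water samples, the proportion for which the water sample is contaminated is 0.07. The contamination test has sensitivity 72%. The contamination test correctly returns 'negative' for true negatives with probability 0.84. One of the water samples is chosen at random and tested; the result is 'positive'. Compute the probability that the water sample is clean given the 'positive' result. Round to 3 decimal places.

P(¬H | E) ≈ 0.747

Write H for 'the water sample is contaminated'. Prior odds H:¬H = 0.07/0.93 = 0.075269. For the 'positive' outcome, the likelihood ratio is 0.72/0.16 = 4.5000.
Posterior odds = 0.075269 × 4.5000 = 0.33871, so P(H|E) = 0.33871/(1+0.33871) = 0.253. Then P(¬H|E) = 1 − 0.253 = 0.747.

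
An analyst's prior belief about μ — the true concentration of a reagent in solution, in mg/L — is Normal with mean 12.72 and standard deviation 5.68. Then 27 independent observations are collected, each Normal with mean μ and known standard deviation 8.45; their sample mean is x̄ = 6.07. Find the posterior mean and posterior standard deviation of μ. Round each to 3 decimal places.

Posterior mean ≈ 6.574; posterior SD ≈ 1.563

Prior precision 1/τ₀² = 1/5.68² = 0.0309958; data precision n/σ² = 27/8.45² = 0.378138.
Posterior precision = 0.0309958 + 0.378138 = 0.409134, giving posterior SD = 1/√0.409134 = 1.563.
Posterior mean = (0.0309958·12.72 + 0.378138·6.07) / 0.409134 = 6.574.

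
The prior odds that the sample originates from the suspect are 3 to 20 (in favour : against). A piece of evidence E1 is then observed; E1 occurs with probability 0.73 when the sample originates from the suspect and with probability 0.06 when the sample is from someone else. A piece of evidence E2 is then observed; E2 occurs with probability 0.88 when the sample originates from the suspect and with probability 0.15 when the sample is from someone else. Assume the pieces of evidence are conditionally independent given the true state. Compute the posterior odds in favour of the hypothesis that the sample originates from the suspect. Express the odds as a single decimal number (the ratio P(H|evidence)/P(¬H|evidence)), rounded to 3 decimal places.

Posterior odds ≈ 10.707

Prior odds = 3/20 = 0.15000.
Likelihood ratio for E1 = 0.73/0.06 = 12.167.
Likelihood ratio for E2 = 0.88/0.15 = 5.8667.
Posterior odds = prior odds × LR₁ × LR₂ = 10.707.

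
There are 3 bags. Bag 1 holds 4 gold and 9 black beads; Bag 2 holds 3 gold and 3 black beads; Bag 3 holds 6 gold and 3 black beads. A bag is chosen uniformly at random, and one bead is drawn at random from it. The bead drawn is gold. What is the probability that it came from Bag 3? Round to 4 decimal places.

P(gold|Bag 1) = 0.3077; P(gold|Bag 2) = 0.5; P(gold|Bag 3) = 0.6667.
Prior × likelihood for each source: 0.333333·0.3077=0.1026, 0.333333·0.5=0.1667, 0.333333·0.6667=0.2222. Summing gives P(gold) = 0.49145.
P(Bag 3 | gold) = 0.2222 / 0.49145 = 0.4522.

Posterior probability ≈ 0.4522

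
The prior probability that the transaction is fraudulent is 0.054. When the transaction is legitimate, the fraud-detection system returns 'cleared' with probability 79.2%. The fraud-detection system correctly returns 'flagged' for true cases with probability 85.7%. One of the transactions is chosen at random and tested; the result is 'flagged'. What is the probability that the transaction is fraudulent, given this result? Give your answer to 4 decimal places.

Write H for 'the transaction is fraudulent'. Prior odds H:¬H = 0.054/0.946 = 0.057082. For the 'flagged' outcome, the likelihood ratio is 0.857/0.208 = 4.1202.
Posterior odds = 0.057082 × 4.1202 = 0.23519, so P(H|E) = 0.23519/(1+0.23519) = 0.1904.

P(H | E) ≈ 0.1904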